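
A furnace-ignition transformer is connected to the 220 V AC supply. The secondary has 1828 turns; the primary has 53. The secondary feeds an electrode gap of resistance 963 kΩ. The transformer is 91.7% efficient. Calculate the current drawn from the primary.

I_p ≈ 0.296 A

V_s = 220 × 1828/53 = 7587.9 V.
I_s = V_s/R = 7587.9/963000 = 0.0078795 A.
P_out = V_s I_s = 7587.9 × 0.0078795 = 59.789 W.
P_in = P_out/η = 59.789/0.917 = 65.200 W.
I_p = P_in/V_p = 65.200/220 = 0.296 A.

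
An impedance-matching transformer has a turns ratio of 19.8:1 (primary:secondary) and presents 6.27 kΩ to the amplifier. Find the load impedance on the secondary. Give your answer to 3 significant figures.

Z_s = Z_p/(N_p/N_s)² = 6270/19.8² = 16.0 Ω.

Z_s ≈ 16.0 Ω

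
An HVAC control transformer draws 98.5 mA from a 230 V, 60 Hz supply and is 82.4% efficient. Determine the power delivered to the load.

P_out ≈ 18.7 W

P_in = V_p I_p = 230 × 0.0985 = 22.655 W.
P_out = η P_in = 0.824 × 22.655 = 18.7 W.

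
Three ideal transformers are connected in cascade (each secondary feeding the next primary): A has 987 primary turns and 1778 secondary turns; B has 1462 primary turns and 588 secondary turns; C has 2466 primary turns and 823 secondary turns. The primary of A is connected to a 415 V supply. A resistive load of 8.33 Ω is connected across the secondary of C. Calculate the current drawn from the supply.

After A: V = 415.00 × 1778/987 = 747.59 V.
After B: V = 747.59 × 588/1462 = 300.67 V.
After C: V = 300.67 × 823/2466 = 100.35 V.
I_load = 100.35/8.33 = 12.046 A, so P_out = 100.35 × 12.046 = 1208.8 W.
All ideal ⇒ P_in = P_out, so I_supply = 1208.8/415 = 2.91 A.

I_supply ≈ 2.91 A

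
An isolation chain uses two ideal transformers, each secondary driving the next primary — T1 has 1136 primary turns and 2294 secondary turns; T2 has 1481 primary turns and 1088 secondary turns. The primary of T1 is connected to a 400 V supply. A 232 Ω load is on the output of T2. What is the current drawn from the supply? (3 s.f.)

I_supply ≈ 3.79 A

Secondary of T1: V = 400.00 × 2294/1136 = 807.75 V.
Secondary of T2: V = 807.75 × 1088/1481 = 593.40 V.
I_load = 593.40/232 = 2.5578 A, so P_out = 593.40 × 2.5578 = 1517.8 W.
All ideal ⇒ P_in = P_out, so I_supply = 1517.8/400 = 3.79 A.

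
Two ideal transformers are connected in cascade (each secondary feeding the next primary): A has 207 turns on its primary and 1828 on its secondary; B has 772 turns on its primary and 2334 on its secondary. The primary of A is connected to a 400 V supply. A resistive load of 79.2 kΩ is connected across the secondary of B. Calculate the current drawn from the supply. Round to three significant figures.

I_supply ≈ 3.60 A

Secondary of A: V = 400.00 × 1828/207 = 3532.4 V.
Secondary of B: V = 3532.4 × 2334/772 = 10679 V.
I_load = 10679/79200 = 0.13484 A, so P_out = 10679 × 0.13484 = 1440.0 W.
All ideal ⇒ P_in = P_out, so I_supply = 1440.0/400 = 3.60 A.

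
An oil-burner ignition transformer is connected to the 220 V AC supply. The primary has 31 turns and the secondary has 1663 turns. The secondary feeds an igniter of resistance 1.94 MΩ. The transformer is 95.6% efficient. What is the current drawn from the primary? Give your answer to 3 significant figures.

V_s = 220 × 1663/31 = 11802 V.
I_s = V_s/R = 11802/(1.94×10^6) = 0.0060835 A.
P_out = V_s I_s = 11802 × 0.0060835 = 71.797 W.
P_in = P_out/η = 71.797/0.956 = 75.101 W.
I_p = P_in/V_p = 75.101/220 = 0.341 A.

I_p ≈ 0.341 A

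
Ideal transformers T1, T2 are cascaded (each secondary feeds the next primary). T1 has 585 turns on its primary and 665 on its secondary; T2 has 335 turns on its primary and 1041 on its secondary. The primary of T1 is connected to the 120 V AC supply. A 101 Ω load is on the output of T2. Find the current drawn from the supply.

I_supply ≈ 14.8 A

Secondary of T1: V = 120.00 × 665/585 = 136.41 V.
Secondary of T2: V = 136.41 × 1041/335 = 423.89 V.
I_load = 423.89/101 = 4.1969 A, so P_out = 423.89 × 4.1969 = 1779.0 W.
All ideal ⇒ P_in = P_out, so I_supply = 1779.0/120 = 14.8 A.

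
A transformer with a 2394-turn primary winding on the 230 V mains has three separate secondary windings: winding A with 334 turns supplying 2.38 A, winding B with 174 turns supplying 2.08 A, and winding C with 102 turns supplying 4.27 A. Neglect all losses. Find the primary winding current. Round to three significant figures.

V_A = 230 × 334/2394 = 32.089 V; V_B = 230 × 174/2394 = 16.717 V; V_C = 230 × 102/2394 = 9.7995 V.
P_out = V_A I_A + V_B I_B + V_C I_C = 32.089×2.38 + 16.717×2.08 + 9.7995×4.27 = 76.371 + 34.771 + 41.844 = 152.99 W.
Ideal ⇒ P_in = P_out, so I_p = P_out/V_p = 152.99/230 = 0.665 A.

I_p ≈ 0.665 A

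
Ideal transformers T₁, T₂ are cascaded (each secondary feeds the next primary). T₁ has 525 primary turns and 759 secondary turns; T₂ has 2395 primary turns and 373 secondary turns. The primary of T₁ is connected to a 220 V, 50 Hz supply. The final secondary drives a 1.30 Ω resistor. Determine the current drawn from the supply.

After T₁: V = 220.00 × 759/525 = 318.06 V.
After T₂: V = 318.06 × 373/2395 = 49.535 V.
I_load = 49.535/1.30 = 38.104 A, so P_out = 49.535 × 38.104 = 1887.4 W.
All ideal ⇒ P_in = P_out, so I_supply = 1887.4/220 = 8.58 A.

I_supply ≈ 8.58 A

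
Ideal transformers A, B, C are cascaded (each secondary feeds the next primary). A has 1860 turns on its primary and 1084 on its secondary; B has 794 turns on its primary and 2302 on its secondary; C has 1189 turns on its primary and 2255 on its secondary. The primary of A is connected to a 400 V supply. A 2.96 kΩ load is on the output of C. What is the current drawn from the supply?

After A: V = 400.00 × 1084/1860 = 233.12 V.
After B: V = 233.12 × 2302/794 = 675.87 V.
After C: V = 675.87 × 2255/1189 = 1281.8 V.
I_load = 1281.8/2960 = 0.43305 A, so P_out = 1281.8 × 0.43305 = 555.09 W.
All ideal ⇒ P_in = P_out, so I_supply = 555.09/400 = 1.39 A.

I_supply ≈ 1.39 A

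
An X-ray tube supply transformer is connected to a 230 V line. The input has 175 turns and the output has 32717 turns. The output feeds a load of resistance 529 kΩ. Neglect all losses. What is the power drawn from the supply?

V_out = V_in × N_out/N_in = 230 × 32717/175 = 42999 V.
I_out = V_out/R = 42999/529000 = 0.081284 A.
I_in = I_out × N_out/N_in = 0.081284 × 32717/175 = 15.196 A.
P = V_in I_in = 230 × 15.196 = 3500 W.

P ≈ 3500 W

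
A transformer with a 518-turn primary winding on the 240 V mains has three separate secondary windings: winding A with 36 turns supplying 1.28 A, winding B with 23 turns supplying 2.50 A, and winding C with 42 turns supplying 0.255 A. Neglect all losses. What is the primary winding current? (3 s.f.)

I_p ≈ 0.221 A

V_A = 240 × 36/518 = 16.680 V; V_B = 240 × 23/518 = 10.656 V; V_C = 240 × 42/518 = 19.459 V.
P_out = V_A I_A + V_B I_B + V_C I_C = 16.680×1.28 + 10.656×2.50 + 19.459×0.255 = 21.350 + 26.641 + 4.9622 = 52.953 W.
Ideal ⇒ P_in = P_out, so I_p = P_out/V_p = 52.953/240 = 0.221 A.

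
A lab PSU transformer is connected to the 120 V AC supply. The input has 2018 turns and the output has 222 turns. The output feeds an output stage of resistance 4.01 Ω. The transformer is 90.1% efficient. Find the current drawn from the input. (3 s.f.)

V_out = 120 × 222/2018 = 13.201 V.
I_out = V_out/R = 13.201/4.01 = 3.2921 A.
P_out = V_out I_out = 13.201 × 3.2921 = 43.459 W.
P_in = P_out/η = 43.459/0.901 = 48.234 W.
I_in = P_in/V_in = 48.234/120 = 0.402 A.

I_in ≈ 0.402 A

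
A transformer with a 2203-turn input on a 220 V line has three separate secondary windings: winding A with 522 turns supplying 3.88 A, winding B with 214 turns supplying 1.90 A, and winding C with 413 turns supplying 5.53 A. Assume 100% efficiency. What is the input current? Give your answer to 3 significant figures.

I_in ≈ 2.14 A

V_A = 220 × 522/2203 = 52.129 V; V_B = 220 × 214/2203 = 21.371 V; V_C = 220 × 413/2203 = 41.244 V.
P_out = V_A I_A + V_B I_B + V_C I_C = 52.129×3.88 + 21.371×1.90 + 41.244×5.53 = 202.26 + 40.605 + 228.08 = 470.94 W.
Ideal ⇒ P_in = P_out, so I_in = P_out/V_in = 470.94/220 = 2.14 A.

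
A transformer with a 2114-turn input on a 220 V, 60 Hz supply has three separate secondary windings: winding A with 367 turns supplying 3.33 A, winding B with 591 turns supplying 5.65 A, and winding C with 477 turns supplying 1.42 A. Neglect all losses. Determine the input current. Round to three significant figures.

I_in ≈ 2.48 A

V_A = 220 × 367/2114 = 38.193 V; V_B = 220 × 591/2114 = 61.504 V; V_C = 220 × 477/2114 = 49.640 V.
P_out = V_A I_A + V_B I_B + V_C I_C = 38.193×3.33 + 61.504×5.65 + 49.640×1.42 = 127.18 + 347.50 + 70.489 = 545.17 W.
Ideal ⇒ P_in = P_out, so I_in = P_out/V_in = 545.17/220 = 2.48 A.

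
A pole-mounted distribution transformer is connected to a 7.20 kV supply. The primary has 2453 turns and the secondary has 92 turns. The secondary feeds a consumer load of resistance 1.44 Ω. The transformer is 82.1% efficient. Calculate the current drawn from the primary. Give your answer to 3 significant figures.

V_s = 7200 × 92/2453 = 270.04 V.
I_s = V_s/R = 270.04/1.44 = 187.53 A.
P_out = V_s I_s = 270.04 × 187.53 = 50639 W.
P_in = P_out/η = 50639/0.821 = 61679 W.
I_p = P_in/V_p = 61679/7200 = 8.57 A.

I_p ≈ 8.57 A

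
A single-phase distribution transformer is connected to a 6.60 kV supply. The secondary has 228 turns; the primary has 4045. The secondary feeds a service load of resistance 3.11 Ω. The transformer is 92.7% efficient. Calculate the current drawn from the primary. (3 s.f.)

V_s = 6600 × 228/4045 = 372.01 V.
I_s = V_s/R = 372.01/3.11 = 119.62 A.
P_out = V_s I_s = 372.01 × 119.62 = 44500 W.
P_in = P_out/η = 44500/0.927 = 48004 W.
I_p = P_in/V_p = 48004/6600 = 7.27 A.

I_p ≈ 7.27 A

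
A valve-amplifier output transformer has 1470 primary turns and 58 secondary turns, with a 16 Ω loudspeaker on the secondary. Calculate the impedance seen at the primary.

Z_p ≈ 10300 Ω

Z_p = (N_p/N_s)² × Z_s = (1470/58)² × 16 = 10300 Ω.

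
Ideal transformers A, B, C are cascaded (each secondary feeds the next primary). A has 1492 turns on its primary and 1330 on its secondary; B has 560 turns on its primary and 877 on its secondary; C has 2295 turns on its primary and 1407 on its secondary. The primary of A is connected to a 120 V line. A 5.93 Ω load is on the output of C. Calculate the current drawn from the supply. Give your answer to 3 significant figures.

I_supply ≈ 14.8 A

After A: V = 120.00 × 1330/1492 = 106.97 V.
After B: V = 106.97 × 877/560 = 167.52 V.
After C: V = 167.52 × 1407/2295 = 102.70 V.
I_load = 102.70/5.93 = 17.319 A, so P_out = 102.70 × 17.319 = 1778.8 W.
All ideal ⇒ P_in = P_out, so I_supply = 1778.8/120 = 14.8 A.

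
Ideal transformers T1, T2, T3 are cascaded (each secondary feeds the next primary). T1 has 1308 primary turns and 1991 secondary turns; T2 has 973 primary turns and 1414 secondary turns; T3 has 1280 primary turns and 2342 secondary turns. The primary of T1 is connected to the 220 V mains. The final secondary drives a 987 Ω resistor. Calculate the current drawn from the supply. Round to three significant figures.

Secondary of T1: V = 220.00 × 1991/1308 = 334.88 V.
Secondary of T2: V = 334.88 × 1414/973 = 486.66 V.
Secondary of T3: V = 486.66 × 2342/1280 = 890.43 V.
I_load = 890.43/987 = 0.90216 A, so P_out = 890.43 × 0.90216 = 803.31 W.
All ideal ⇒ P_in = P_out, so I_supply = 803.31/220 = 3.65 A.

I_supply ≈ 3.65 A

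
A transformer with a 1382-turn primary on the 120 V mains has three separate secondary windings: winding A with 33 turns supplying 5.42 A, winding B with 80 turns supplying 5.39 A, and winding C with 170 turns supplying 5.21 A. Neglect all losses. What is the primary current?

V_A = 120 × 33/1382 = 2.8654 V; V_B = 120 × 80/1382 = 6.9465 V; V_C = 120 × 170/1382 = 14.761 V.
P_out = V_A I_A + V_B I_B + V_C I_C = 2.8654×5.42 + 6.9465×5.39 + 14.761×5.21 = 15.531 + 37.441 + 76.906 = 129.88 W.
Ideal ⇒ P_in = P_out, so I_p = P_out/V_p = 129.88/120 = 1.08 A.

I_p ≈ 1.08 A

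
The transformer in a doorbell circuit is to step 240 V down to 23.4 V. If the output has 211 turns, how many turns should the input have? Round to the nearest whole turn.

N_in/N_out = V_in/V_out, so N_in = 211 × 240/23.4 = 2164.1 ≈ 2164 turns.

N_in = 2164 turns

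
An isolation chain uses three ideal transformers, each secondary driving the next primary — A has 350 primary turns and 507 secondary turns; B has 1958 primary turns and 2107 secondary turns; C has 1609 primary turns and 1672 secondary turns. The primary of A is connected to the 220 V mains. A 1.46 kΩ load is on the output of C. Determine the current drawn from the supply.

After A: V = 220.00 × 507/350 = 318.69 V.
After B: V = 318.69 × 2107/1958 = 342.94 V.
After C: V = 342.94 × 1672/1609 = 356.36 V.
I_load = 356.36/1460 = 0.24409 A, so P_out = 356.36 × 0.24409 = 86.983 W.
All ideal ⇒ P_in = P_out, so I_supply = 86.983/220 = 0.395 A.

I_supply ≈ 0.395 A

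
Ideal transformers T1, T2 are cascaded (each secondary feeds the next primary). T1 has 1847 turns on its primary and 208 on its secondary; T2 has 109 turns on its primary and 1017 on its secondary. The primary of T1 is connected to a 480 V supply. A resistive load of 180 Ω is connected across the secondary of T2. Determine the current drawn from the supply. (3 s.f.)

I_supply ≈ 2.94 A

Secondary of T1: V = 480.00 × 208/1847 = 54.055 V.
Secondary of T2: V = 54.055 × 1017/109 = 504.35 V.
I_load = 504.35/180 = 2.8019 A, so P_out = 504.35 × 2.8019 = 1413.2 W.
All ideal ⇒ P_in = P_out, so I_supply = 1413.2/480 = 2.94 A.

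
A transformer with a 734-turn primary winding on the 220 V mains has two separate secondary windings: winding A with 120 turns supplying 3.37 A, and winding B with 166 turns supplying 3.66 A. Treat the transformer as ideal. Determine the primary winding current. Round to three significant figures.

I_p ≈ 1.38 A

V_A = 220 × 120/734 = 35.967 V; V_B = 220 × 166/734 = 49.755 V.
P_out = V_A I_A + V_B I_B = 35.967×3.37 + 49.755×3.66 = 121.21 + 182.10 = 303.31 W.
Ideal ⇒ P_in = P_out, so I_p = P_out/V_p = 303.31/220 = 1.38 A.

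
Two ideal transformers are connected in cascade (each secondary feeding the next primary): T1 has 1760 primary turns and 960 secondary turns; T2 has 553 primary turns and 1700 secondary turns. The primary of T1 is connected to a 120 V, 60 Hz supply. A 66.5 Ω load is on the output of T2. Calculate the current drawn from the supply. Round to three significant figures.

Secondary of T1: V = 120.00 × 960/1760 = 65.455 V.
Secondary of T2: V = 65.455 × 1700/553 = 201.22 V.
I_load = 201.22/66.5 = 3.0258 A, so P_out = 201.22 × 3.0258 = 608.84 W.
All ideal ⇒ P_in = P_out, so I_supply = 608.84/120 = 5.07 A.

I_supply ≈ 5.07 A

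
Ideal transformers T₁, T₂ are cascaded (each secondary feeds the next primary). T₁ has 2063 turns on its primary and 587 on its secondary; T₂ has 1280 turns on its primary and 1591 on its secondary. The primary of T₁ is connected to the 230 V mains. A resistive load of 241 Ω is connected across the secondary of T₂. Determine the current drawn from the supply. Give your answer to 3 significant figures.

I_supply ≈ 0.119 A

Secondary of T₁: V = 230.00 × 587/2063 = 65.444 V.
Secondary of T₂: V = 65.444 × 1591/1280 = 81.344 V.
I_load = 81.344/241 = 0.33753 A, so P_out = 81.344 × 0.33753 = 27.456 W.
All ideal ⇒ P_in = P_out, so I_supply = 27.456/230 = 0.119 A.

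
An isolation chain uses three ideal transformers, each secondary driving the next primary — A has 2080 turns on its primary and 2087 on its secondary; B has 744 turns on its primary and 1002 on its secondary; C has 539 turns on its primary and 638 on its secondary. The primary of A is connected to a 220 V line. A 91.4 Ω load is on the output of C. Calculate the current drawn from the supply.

After A: V = 220.00 × 2087/2080 = 220.74 V.
After B: V = 220.74 × 1002/744 = 297.29 V.
After C: V = 297.29 × 638/539 = 351.89 V.
I_load = 351.89/91.4 = 3.8500 A, so P_out = 351.89 × 3.8500 = 1354.8 W.
All ideal ⇒ P_in = P_out, so I_supply = 1354.8/220 = 6.16 A.

I_supply ≈ 6.16 A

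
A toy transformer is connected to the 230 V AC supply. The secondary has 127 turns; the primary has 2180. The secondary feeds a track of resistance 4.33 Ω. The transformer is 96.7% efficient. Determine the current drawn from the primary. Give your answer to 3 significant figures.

I_p ≈ 0.186 A

V_s = 230 × 127/2180 = 13.399 V.
I_s = V_s/R = 13.399/4.33 = 3.0945 A.
P_out = V_s I_s = 13.399 × 3.0945 = 41.463 W.
P_in = P_out/η = 41.463/0.967 = 42.878 W.
I_p = P_in/V_p = 42.878/230 = 0.186 A.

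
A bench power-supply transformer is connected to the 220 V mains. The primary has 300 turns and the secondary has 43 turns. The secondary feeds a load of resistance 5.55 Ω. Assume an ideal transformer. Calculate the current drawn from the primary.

I_p ≈ 0.814 A

V_s = V_p × N_s/N_p = 220 × 43/300 = 31.533 V.
I_s = V_s/R = 31.533/5.55 = 5.6817 A.
For an ideal transformer I_p N_p = I_s N_s, so I_p = 5.6817 × 43/300 = 0.814 A.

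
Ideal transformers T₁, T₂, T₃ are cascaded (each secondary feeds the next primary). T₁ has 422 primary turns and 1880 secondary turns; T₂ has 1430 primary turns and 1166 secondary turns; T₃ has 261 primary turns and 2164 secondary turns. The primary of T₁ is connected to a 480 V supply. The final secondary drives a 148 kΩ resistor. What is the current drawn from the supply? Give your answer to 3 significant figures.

I_supply ≈ 2.94 A

Secondary of T₁: V = 480.00 × 1880/422 = 2138.4 V.
Secondary of T₂: V = 2138.4 × 1166/1430 = 1743.6 V.
Secondary of T₃: V = 1743.6 × 2164/261 = 14457 V.
I_load = 14457/148000 = 0.097680 A, so P_out = 14457 × 0.097680 = 1412.1 W.
All ideal ⇒ P_in = P_out, so I_supply = 1412.1/480 = 2.94 A.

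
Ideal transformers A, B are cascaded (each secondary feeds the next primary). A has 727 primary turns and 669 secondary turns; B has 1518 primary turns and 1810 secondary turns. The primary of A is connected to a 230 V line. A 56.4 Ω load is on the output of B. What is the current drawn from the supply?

Secondary of A: V = 230.00 × 669/727 = 211.65 V.
Secondary of B: V = 211.65 × 1810/1518 = 252.36 V.
I_load = 252.36/56.4 = 4.4745 A, so P_out = 252.36 × 4.4745 = 1129.2 W.
All ideal ⇒ P_in = P_out, so I_supply = 1129.2/230 = 4.91 A.

I_supply ≈ 4.91 A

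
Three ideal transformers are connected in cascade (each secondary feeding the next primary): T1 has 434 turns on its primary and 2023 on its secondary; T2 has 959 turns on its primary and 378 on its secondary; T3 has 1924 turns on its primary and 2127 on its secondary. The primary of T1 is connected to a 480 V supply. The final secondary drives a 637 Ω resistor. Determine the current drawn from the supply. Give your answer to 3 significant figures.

I_supply ≈ 3.11 A

After T1: V = 480.00 × 2023/434 = 2237.4 V.
After T2: V = 2237.4 × 378/959 = 881.90 V.
After T3: V = 881.90 × 2127/1924 = 974.95 V.
I_load = 974.95/637 = 1.5305 A, so P_out = 974.95 × 1.5305 = 1492.2 W.
All ideal ⇒ P_in = P_out, so I_supply = 1492.2/480 = 3.11 A.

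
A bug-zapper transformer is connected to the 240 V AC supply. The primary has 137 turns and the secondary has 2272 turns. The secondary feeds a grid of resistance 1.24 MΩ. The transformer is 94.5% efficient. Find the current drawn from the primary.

V_s = 240 × 2272/137 = 3980.1 V.
I_s = V_s/R = 3980.1/(1.24×10^6) = 0.0032098 A.
P_out = V_s I_s = 3980.1 × 0.0032098 = 12.775 W.
P_in = P_out/η = 12.775/0.945 = 13.519 W.
I_p = P_in/V_p = 13.519/240 = 0.0563 A.

I_p ≈ 0.0563 A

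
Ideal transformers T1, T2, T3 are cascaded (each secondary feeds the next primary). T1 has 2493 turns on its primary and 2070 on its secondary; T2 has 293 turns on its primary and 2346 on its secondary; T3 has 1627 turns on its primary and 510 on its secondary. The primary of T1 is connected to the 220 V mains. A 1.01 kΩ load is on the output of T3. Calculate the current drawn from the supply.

Secondary of T1: V = 220.00 × 2070/2493 = 182.67 V.
Secondary of T2: V = 182.67 × 2346/293 = 1462.6 V.
Secondary of T3: V = 1462.6 × 510/1627 = 458.47 V.
I_load = 458.47/1010 = 0.45393 A, so P_out = 458.47 × 0.45393 = 208.12 W.
All ideal ⇒ P_in = P_out, so I_supply = 208.12/220 = 0.946 A.

I_supply ≈ 0.946 A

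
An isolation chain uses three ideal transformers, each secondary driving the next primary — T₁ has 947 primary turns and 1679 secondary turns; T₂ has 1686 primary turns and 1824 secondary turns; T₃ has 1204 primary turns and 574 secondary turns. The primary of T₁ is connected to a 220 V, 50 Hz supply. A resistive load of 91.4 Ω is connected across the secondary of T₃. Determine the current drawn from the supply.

Secondary of T₁: V = 220.00 × 1679/947 = 390.05 V.
Secondary of T₂: V = 390.05 × 1824/1686 = 421.98 V.
Secondary of T₃: V = 421.98 × 574/1204 = 201.18 V.
I_load = 201.18/91.4 = 2.2010 A, so P_out = 201.18 × 2.2010 = 442.80 W.
All ideal ⇒ P_in = P_out, so I_supply = 442.80/220 = 2.01 A.

I_supply ≈ 2.01 A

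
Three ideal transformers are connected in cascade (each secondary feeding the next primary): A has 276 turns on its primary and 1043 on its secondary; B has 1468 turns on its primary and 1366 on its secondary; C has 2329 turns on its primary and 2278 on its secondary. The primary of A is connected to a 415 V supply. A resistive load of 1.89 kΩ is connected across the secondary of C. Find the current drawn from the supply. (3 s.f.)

After A: V = 415.00 × 1043/276 = 1568.3 V.
After B: V = 1568.3 × 1366/1468 = 1459.3 V.
After C: V = 1459.3 × 2278/2329 = 1427.4 V.
I_load = 1427.4/1890 = 0.75521 A, so P_out = 1427.4 × 0.75521 = 1078.0 W.
All ideal ⇒ P_in = P_out, so I_supply = 1078.0/415 = 2.60 A.

I_supply ≈ 2.60 A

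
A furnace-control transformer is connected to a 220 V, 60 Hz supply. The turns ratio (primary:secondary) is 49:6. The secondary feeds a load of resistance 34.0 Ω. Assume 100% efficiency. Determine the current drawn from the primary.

I_p ≈ 0.0970 A

V_s = V_p × N_s/N_p = 220 × 6/49 = 26.939 V.
I_s = V_s/R = 26.939/34.0 = 0.79232 A.
For an ideal transformer I_p N_p = I_s N_s, so I_p = 0.79232 × 6/49 = 0.0970 A.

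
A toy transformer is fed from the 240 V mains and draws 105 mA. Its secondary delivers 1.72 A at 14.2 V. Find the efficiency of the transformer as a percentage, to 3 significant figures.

P_in = 240 × 0.105 = 25.2000 W.
P_out = 14.2 × 1.72 = 24.4240 W.
η = P_out/P_in = 24.4240/25.2000 = 0.969.

η ≈ 96.9%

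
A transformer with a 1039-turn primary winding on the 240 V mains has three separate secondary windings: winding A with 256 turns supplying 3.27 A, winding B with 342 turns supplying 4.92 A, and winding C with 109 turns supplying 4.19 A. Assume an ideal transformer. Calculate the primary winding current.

V_A = 240 × 256/1039 = 59.134 V; V_B = 240 × 342/1039 = 78.999 V; V_C = 240 × 109/1039 = 25.178 V.
P_out = V_A I_A + V_B I_B + V_C I_C = 59.134×3.27 + 78.999×4.92 + 25.178×4.19 = 193.37 + 388.68 + 105.50 = 687.54 W.
Ideal ⇒ P_in = P_out, so I_p = P_out/V_p = 687.54/240 = 2.86 A.

I_p ≈ 2.86 A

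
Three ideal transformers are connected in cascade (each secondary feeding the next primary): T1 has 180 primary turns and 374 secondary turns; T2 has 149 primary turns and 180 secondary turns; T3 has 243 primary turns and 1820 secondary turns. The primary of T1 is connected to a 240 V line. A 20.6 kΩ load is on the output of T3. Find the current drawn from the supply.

Secondary of T1: V = 240.00 × 374/180 = 498.67 V.
Secondary of T2: V = 498.67 × 180/149 = 602.42 V.
Secondary of T3: V = 602.42 × 1820/243 = 4511.9 V.
I_load = 4511.9/20600 = 0.21903 A, so P_out = 4511.9 × 0.21903 = 988.23 W.
All ideal ⇒ P_in = P_out, so I_supply = 988.23/240 = 4.12 A.

I_supply ≈ 4.12 A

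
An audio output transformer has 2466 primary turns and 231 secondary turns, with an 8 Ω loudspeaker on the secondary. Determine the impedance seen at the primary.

Z_p ≈ 912 Ω

Z_p = (N_p/N_s)² × Z_s = (2466/231)² × 8 = 912 Ω.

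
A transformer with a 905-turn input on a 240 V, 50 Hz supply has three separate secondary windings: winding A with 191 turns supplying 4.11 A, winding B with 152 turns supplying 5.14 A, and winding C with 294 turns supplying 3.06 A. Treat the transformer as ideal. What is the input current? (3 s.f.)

V_A = 240 × 191/905 = 50.652 V; V_B = 240 × 152/905 = 40.309 V; V_C = 240 × 294/905 = 77.967 V.
P_out = V_A I_A + V_B I_B + V_C I_C = 50.652×4.11 + 40.309×5.14 + 77.967×3.06 = 208.18 + 207.19 + 238.58 = 653.95 W.
Ideal ⇒ P_in = P_out, so I_in = P_out/V_in = 653.95/240 = 2.72 A.

I_in ≈ 2.72 A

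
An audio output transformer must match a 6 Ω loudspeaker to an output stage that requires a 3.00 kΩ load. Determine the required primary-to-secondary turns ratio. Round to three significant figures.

N_p/N_s ≈ 22.4

Z_p/Z_s = (N_p/N_s)², so N_p/N_s = √(3000/6) = √500 = 22.4.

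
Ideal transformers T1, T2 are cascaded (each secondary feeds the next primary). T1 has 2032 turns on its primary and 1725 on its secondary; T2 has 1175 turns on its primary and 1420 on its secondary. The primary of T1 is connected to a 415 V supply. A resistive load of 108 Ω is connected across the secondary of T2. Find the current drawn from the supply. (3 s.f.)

After T1: V = 415.00 × 1725/2032 = 352.30 V.
After T2: V = 352.30 × 1420/1175 = 425.76 V.
I_load = 425.76/108 = 3.9422 A, so P_out = 425.76 × 3.9422 = 1678.4 W.
All ideal ⇒ P_in = P_out, so I_supply = 1678.4/415 = 4.04 A.

I_supply ≈ 4.04 A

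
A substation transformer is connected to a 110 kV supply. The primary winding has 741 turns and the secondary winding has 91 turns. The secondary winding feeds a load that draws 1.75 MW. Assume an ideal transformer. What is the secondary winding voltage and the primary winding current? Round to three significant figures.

V_s ≈ 13500 V, I_p ≈ 15.9 A

V_s = V_p × N_s/N_p = 110000 × 91/741 = 13509 V.
I_s = P/V_s = 1.75×10^6/13509 = 129.55 A.
I_p = I_s × N_s/N_p = 129.55 × 91/741 = 15.9 A.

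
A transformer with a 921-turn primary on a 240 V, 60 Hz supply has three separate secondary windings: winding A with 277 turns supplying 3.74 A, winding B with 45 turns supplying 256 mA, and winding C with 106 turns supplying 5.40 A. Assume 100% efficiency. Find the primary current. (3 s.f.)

V_A = 240 × 277/921 = 72.182 V; V_B = 240 × 45/921 = 11.726 V; V_C = 240 × 106/921 = 27.622 V.
P_out = V_A I_A + V_B I_B + V_C I_C = 72.182×3.74 + 11.726×0.256 + 27.622×5.40 = 269.96 + 3.0020 + 149.16 = 422.12 W.
Ideal ⇒ P_in = P_out, so I_p = P_out/V_p = 422.12/240 = 1.76 A.

I_p ≈ 1.76 A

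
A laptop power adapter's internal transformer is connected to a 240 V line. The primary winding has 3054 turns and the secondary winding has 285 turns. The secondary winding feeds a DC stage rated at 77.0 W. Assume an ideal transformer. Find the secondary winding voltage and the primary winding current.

V_s ≈ 22.4 V, I_p ≈ 0.321 A

V_s = V_p × N_s/N_p = 240 × 285/3054 = 22.397 V.
I_s = P/V_s = 77.0/22.397 = 3.4380 A.
I_p = I_s × N_s/N_p = 3.4380 × 285/3054 = 0.321 A.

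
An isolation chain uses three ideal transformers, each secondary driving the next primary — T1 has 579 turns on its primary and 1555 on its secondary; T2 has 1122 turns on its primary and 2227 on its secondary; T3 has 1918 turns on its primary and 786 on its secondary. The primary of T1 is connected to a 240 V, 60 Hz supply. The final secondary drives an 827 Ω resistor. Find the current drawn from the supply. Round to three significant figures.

Secondary of T1: V = 240.00 × 1555/579 = 644.56 V.
Secondary of T2: V = 644.56 × 2227/1122 = 1279.4 V.
Secondary of T3: V = 1279.4 × 786/1918 = 524.28 V.
I_load = 524.28/827 = 0.63396 A, so P_out = 524.28 × 0.63396 = 332.37 W.
All ideal ⇒ P_in = P_out, so I_supply = 332.37/240 = 1.38 A.

I_supply ≈ 1.38 A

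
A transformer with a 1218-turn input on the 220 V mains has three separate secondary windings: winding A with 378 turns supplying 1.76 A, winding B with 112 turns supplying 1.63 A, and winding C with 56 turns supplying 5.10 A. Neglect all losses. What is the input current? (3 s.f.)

V_A = 220 × 378/1218 = 68.276 V; V_B = 220 × 112/1218 = 20.230 V; V_C = 220 × 56/1218 = 10.115 V.
P_out = V_A I_A + V_B I_B + V_C I_C = 68.276×1.76 + 20.230×1.63 + 10.115×5.10 = 120.17 + 32.975 + 51.586 = 204.73 W.
Ideal ⇒ P_in = P_out, so I_in = P_out/V_in = 204.73/220 = 0.931 A.

I_in ≈ 0.931 A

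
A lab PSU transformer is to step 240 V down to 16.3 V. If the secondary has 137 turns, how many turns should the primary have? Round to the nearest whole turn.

N_p = 2017 turns

N_p/N_s = V_p/V_s, so N_p = 137 × 240/16.3 = 2017.2 ≈ 2017 turns.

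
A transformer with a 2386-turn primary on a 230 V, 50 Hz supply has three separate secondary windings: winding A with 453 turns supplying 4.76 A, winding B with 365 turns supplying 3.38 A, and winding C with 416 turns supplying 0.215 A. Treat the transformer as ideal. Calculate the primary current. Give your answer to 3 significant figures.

V_A = 230 × 453/2386 = 43.667 V; V_B = 230 × 365/2386 = 35.184 V; V_C = 230 × 416/2386 = 40.101 V.
P_out = V_A I_A + V_B I_B + V_C I_C = 43.667×4.76 + 35.184×3.38 + 40.101×0.215 = 207.86 + 118.92 + 8.6216 = 335.40 W.
Ideal ⇒ P_in = P_out, so I_p = P_out/V_p = 335.40/230 = 1.46 A.

I_p ≈ 1.46 A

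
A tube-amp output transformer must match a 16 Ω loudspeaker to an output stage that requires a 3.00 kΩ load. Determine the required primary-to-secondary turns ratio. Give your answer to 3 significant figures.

Z_p/Z_s = (N_p/N_s)², so N_p/N_s = √(3000/16) = √188 = 13.7.

N_p/N_s ≈ 13.7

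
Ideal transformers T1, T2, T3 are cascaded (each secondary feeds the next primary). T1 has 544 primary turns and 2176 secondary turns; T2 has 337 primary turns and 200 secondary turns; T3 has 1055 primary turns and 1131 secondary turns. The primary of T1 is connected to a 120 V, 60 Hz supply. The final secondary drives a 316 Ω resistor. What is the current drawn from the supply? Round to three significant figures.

I_supply ≈ 2.46 A

Secondary of T1: V = 120.00 × 2176/544 = 480.00 V.
Secondary of T2: V = 480.00 × 200/337 = 284.87 V.
Secondary of T3: V = 284.87 × 1131/1055 = 305.39 V.
I_load = 305.39/316 = 0.96642 A, so P_out = 305.39 × 0.96642 = 295.13 W.
All ideal ⇒ P_in = P_out, so I_supply = 295.13/120 = 2.46 A.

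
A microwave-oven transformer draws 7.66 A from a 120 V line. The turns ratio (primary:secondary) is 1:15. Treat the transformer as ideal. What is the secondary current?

I_s ≈ 0.511 A

I_s/I_p = N_p/N_s, so I_s = 7.66 × 1/15 = 0.511 A.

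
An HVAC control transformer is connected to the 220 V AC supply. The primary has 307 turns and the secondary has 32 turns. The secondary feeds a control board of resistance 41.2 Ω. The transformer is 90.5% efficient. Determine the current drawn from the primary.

V_s = 220 × 32/307 = 22.932 V.
I_s = V_s/R = 22.932/41.2 = 0.55659 A.
P_out = V_s I_s = 22.932 × 0.55659 = 12.764 W.
P_in = P_out/η = 12.764/0.905 = 14.103 W.
I_p = P_in/V_p = 14.103/220 = 0.0641 A.

I_p ≈ 0.0641 A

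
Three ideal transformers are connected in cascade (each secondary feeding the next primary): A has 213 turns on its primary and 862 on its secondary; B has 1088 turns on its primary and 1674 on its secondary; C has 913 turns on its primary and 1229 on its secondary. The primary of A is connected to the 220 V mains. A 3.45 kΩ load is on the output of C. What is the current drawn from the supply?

I_supply ≈ 4.48 A

After A: V = 220.00 × 862/213 = 890.33 V.
After B: V = 890.33 × 1674/1088 = 1369.9 V.
After C: V = 1369.9 × 1229/913 = 1844.0 V.
I_load = 1844.0/3450 = 0.53449 A, so P_out = 1844.0 × 0.53449 = 985.59 W.
All ideal ⇒ P_in = P_out, so I_supply = 985.59/220 = 4.48 A.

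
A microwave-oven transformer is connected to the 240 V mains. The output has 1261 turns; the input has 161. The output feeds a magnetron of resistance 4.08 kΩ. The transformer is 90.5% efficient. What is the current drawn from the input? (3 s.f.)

V_out = 240 × 1261/161 = 1879.8 V.
I_out = V_out/R = 1879.8/4080 = 0.46072 A.
P_out = V_out I_out = 1879.8 × 0.46072 = 866.05 W.
P_in = P_out/η = 866.05/0.905 = 956.96 W.
I_in = P_in/V_in = 956.96/240 = 3.99 A.

I_in ≈ 3.99 A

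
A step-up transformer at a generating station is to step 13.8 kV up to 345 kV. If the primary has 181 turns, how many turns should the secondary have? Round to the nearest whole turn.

N_s = 4525 turns

N_s/N_p = V_s/V_p, so N_s = 181 × 345000/13800 = 4525.0 ≈ 4525 turns.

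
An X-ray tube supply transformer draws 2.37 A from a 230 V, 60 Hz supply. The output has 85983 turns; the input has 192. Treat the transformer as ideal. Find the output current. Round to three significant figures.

I_out ≈ 0.00529 A

I_out/I_in = N_in/N_out, so I_out = 2.37 × 192/85983 = 0.00529 A.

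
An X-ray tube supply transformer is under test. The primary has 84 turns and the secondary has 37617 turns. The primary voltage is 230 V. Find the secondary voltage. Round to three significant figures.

V_s/V_p = N_s/N_p, so V_s = 230 × 37617/84 = 103000 V.

V_s ≈ 103000 V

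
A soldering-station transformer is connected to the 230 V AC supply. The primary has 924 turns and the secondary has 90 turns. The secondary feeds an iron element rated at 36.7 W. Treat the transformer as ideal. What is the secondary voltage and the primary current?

V_s = V_p × N_s/N_p = 230 × 90/924 = 22.403 V.
I_s = P/V_s = 36.7/22.403 = 1.6382 A.
I_p = I_s × N_s/N_p = 1.6382 × 90/924 = 0.160 A.

V_s ≈ 22.4 V, I_p ≈ 0.160 A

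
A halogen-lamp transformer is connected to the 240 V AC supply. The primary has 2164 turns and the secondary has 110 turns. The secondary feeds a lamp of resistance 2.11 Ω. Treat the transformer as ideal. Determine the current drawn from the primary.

I_p ≈ 0.294 A

V_s = V_p × N_s/N_p = 240 × 110/2164 = 12.200 V.
I_s = V_s/R = 12.200/2.11 = 5.7818 A.
For an ideal transformer I_p N_p = I_s N_s, so I_p = 5.7818 × 110/2164 = 0.294 A.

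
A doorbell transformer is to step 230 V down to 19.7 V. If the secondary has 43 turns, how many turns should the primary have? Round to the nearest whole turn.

N_p = 502 turns

N_p/N_s = V_p/V_s, so N_p = 43 × 230/19.7 = 502.0 ≈ 502 turns.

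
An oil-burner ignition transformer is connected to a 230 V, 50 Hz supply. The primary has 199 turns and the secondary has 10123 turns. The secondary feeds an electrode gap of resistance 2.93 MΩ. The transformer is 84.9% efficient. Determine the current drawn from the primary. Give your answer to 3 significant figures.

V_s = 230 × 10123/199 = 11700 V.
I_s = V_s/R = 11700/(2.93×10^6) = 0.0039932 A.
P_out = V_s I_s = 11700 × 0.0039932 = 46.720 W.
P_in = P_out/η = 46.720/0.849 = 55.029 W.
I_p = P_in/V_p = 55.029/230 = 0.239 A.

I_p ≈ 0.239 A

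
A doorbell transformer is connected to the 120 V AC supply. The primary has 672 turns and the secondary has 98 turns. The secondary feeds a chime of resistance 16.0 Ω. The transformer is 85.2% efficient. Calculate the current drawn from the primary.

I_p ≈ 0.187 A

V_s = 120 × 98/672 = 17.500 V.
I_s = V_s/R = 17.500/16.0 = 1.0938 A.
P_out = V_s I_s = 17.500 × 1.0938 = 19.141 W.
P_in = P_out/η = 19.141/0.852 = 22.466 W.
I_p = P_in/V_p = 22.466/120 = 0.187 A.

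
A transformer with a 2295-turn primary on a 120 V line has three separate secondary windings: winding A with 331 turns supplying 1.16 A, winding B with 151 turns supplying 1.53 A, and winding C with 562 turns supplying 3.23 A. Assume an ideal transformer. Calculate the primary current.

V_A = 120 × 331/2295 = 17.307 V; V_B = 120 × 151/2295 = 7.8954 V; V_C = 120 × 562/2295 = 29.386 V.
P_out = V_A I_A + V_B I_B + V_C I_C = 17.307×1.16 + 7.8954×1.53 + 29.386×3.23 = 20.076 + 12.080 + 94.916 = 127.07 W.
Ideal ⇒ P_in = P_out, so I_p = P_out/V_p = 127.07/120 = 1.06 A.

I_p ≈ 1.06 A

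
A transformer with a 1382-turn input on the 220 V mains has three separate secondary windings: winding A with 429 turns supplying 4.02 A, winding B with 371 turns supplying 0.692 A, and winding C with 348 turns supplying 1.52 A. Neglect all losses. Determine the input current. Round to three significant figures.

V_A = 220 × 429/1382 = 68.292 V; V_B = 220 × 371/1382 = 59.059 V; V_C = 220 × 348/1382 = 55.398 V.
P_out = V_A I_A + V_B I_B + V_C I_C = 68.292×4.02 + 59.059×0.692 + 55.398×1.52 = 274.54 + 40.869 + 84.205 = 399.61 W.
Ideal ⇒ P_in = P_out, so I_in = P_out/V_in = 399.61/220 = 1.82 A.

I_in ≈ 1.82 A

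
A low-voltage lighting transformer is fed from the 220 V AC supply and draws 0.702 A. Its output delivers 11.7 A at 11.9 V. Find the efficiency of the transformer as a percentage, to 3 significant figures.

P_in = 220 × 0.702 = 154.440 W.
P_out = 11.9 × 11.7 = 139.230 W.
η = P_out/P_in = 139.230/154.440 = 0.902.

η ≈ 90.2%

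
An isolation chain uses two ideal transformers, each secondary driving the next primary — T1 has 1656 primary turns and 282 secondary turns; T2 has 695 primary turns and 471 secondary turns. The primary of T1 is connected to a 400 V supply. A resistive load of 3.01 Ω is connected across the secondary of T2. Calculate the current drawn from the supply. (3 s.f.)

I_supply ≈ 1.77 A

After T1: V = 400.00 × 282/1656 = 68.116 V.
After T2: V = 68.116 × 471/695 = 46.162 V.
I_load = 46.162/3.01 = 15.336 A, so P_out = 46.162 × 15.336 = 707.95 W.
All ideal ⇒ P_in = P_out, so I_supply = 707.95/400 = 1.77 A.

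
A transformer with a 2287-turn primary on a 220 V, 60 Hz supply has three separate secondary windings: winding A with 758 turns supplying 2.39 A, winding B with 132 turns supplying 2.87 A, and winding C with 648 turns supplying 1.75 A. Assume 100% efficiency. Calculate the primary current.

I_p ≈ 1.45 A

V_A = 220 × 758/2287 = 72.916 V; V_B = 220 × 132/2287 = 12.698 V; V_C = 220 × 648/2287 = 62.335 V.
P_out = V_A I_A + V_B I_B + V_C I_C = 72.916×2.39 + 12.698×2.87 + 62.335×1.75 = 174.27 + 36.443 + 109.09 = 319.80 W.
Ideal ⇒ P_in = P_out, so I_p = P_out/V_p = 319.80/220 = 1.45 A.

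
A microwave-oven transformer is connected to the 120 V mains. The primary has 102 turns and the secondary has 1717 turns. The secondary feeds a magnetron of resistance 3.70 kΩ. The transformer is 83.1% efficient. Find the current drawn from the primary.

I_p ≈ 11.1 A

V_s = 120 × 1717/102 = 2020.0 V.
I_s = V_s/R = 2020.0/3700 = 0.54595 A.
P_out = V_s I_s = 2020.0 × 0.54595 = 1102.8 W.
P_in = P_out/η = 1102.8/0.831 = 1327.1 W.
I_p = P_in/V_p = 1327.1/120 = 11.1 A.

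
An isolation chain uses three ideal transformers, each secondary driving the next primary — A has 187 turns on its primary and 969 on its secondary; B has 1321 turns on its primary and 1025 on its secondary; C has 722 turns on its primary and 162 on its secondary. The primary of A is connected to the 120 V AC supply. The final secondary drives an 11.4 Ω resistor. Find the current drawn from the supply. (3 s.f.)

After A: V = 120.00 × 969/187 = 621.82 V.
After B: V = 621.82 × 1025/1321 = 482.49 V.
After C: V = 482.49 × 162/722 = 108.26 V.
I_load = 108.26/11.4 = 9.4964 A, so P_out = 108.26 × 9.4964 = 1028.1 W.
All ideal ⇒ P_in = P_out, so I_supply = 1028.1/120 = 8.57 A.

I_supply ≈ 8.57 A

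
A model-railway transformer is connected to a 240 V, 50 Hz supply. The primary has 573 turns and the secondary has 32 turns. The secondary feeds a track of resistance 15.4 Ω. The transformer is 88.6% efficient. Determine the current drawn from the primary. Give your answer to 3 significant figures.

I_p ≈ 0.0549 A

V_s = 240 × 32/573 = 13.403 V.
I_s = V_s/R = 13.403/15.4 = 0.87033 A.
P_out = V_s I_s = 13.403 × 0.87033 = 11.665 W.
P_in = P_out/η = 11.665/0.886 = 13.166 W.
I_p = P_in/V_p = 13.166/240 = 0.0549 A.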